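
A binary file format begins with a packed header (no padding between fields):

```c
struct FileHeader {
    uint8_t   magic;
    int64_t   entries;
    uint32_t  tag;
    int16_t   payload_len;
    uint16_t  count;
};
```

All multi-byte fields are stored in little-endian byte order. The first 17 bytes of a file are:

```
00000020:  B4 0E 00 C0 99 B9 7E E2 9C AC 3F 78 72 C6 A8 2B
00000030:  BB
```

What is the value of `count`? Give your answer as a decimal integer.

`count` follows `magic` (1 B), `entries` (8 B), `tag` (4 B), `payload_len` (2 B), so it starts at offset 1 + 8 + 4 + 2 = 15 and occupies 2 bytes.
Bytes at offsets 15..16: 2B BB.
In little-endian order the low byte comes first in memory.
Reassemble most-significant byte first: BB 2B → 0xBB2B.
0xBB2B = 47915.

47915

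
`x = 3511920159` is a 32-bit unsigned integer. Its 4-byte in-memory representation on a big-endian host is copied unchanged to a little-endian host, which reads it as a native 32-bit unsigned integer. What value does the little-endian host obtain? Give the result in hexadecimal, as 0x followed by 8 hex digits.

0x1FA653D1

3511920159 in 32-bit hexadecimal is 0xD153A61F.
Stored big-endian, the bytes at ascending addresses are D1 53 A6 1F.
Read back as little-endian, the first byte is least significant, giving 0x1FA653D1.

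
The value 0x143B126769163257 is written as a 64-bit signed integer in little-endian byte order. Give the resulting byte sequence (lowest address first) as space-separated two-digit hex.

57 32 16 69 67 12 3B 14

Split into bytes (most-significant first): 14 3B 12 67 69 16 32 57.
Little-endian stores the least-significant byte at the lowest address.
So at ascending addresses the bytes are 57 32 16 69 67 12 3B 14.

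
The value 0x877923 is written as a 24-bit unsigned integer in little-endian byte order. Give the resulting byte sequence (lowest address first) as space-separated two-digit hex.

23 79 87

Split into bytes (most-significant first): 87 79 23.
Little-endian stores the least-significant byte at the lowest address.
So at ascending addresses the bytes are 23 79 87.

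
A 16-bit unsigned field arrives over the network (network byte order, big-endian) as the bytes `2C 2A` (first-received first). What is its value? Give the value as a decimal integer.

Big-endian stores the most-significant byte at the lowest address.
The bytes are already most-significant first: 0x2C2A.
0x2C2A = 11306.

11306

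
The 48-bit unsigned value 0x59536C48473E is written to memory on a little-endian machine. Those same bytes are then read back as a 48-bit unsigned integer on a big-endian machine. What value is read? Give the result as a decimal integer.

68475878658905

Stored little-endian, the bytes at ascending addresses are 3E 47 48 6C 53 59.
Read back as big-endian, the last byte is least significant, giving 0x3E47486C5359.
0x3E47486C5359 = 68475878658905.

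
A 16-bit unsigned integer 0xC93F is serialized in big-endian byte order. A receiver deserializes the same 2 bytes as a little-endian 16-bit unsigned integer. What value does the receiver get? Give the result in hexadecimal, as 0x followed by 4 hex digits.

Stored big-endian, the bytes at ascending addresses are C9 3F.
Read back as little-endian, the first byte is least significant, giving 0x3FC9.

0x3FC9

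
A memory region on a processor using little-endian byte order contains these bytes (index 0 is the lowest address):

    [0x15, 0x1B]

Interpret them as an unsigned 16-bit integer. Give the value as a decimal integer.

6933

Little-endian stores the least-significant byte at the lowest address.
Reassemble most-significant byte first: 1B 15 → 0x1B15.
0x1B15 = 6933.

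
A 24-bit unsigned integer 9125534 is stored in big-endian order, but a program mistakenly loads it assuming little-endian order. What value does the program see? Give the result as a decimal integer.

10370699

9125534 in 24-bit hexadecimal is 0x8B3E9E.
Stored big-endian, the bytes at ascending addresses are 8B 3E 9E.
Read back as little-endian, the first byte is least significant, giving 0x9E3E8B.
0x9E3E8B = 10370699.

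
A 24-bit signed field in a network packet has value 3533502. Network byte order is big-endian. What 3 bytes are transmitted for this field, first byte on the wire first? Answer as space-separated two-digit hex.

3533502 in hexadecimal, padded to 24 bits, is 0x35EABE.
Split into bytes (most-significant first): 35 EA BE.
Big-endian stores the most-significant byte at the lowest address.
So the memory order matches the most-significant-first order: 35 EA BE.

35 EA BE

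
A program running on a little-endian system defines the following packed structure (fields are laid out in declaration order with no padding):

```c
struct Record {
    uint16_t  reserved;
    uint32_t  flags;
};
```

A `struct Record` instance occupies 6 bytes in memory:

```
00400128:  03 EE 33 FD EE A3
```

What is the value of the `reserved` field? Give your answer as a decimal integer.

60931

`reserved` is the first field, at byte offset 0, occupying 2 bytes.
Bytes at offsets 0..1: 03 EE.
Little-endian stores the least-significant byte at the lowest address.
Reassemble most-significant byte first: EE 03 → 0xEE03.
0xEE03 = 60931.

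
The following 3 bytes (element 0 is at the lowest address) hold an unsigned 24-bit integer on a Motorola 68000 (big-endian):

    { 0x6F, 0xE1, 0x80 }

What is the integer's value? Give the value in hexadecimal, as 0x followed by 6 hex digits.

0x6FE180

Big-endian: lowest address holds the most-significant byte.
The bytes are already most-significant first: 0x6FE180.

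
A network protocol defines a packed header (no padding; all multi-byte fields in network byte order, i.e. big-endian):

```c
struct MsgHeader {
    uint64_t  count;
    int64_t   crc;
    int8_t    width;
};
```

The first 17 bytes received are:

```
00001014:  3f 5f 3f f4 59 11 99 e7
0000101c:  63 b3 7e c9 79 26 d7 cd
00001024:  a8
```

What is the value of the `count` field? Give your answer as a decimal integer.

`count` is the first field, at byte offset 0, occupying 8 bytes.
Bytes at offsets 0..7: 3F 5F 3F F4 59 11 99 E7.
Big-endian: lowest address holds the most-significant byte.
The bytes are already most-significant first: 0x3F5F3FF4591199E7.
0x3F5F3FF4591199E7 = 4566438865875868135.

4566438865875868135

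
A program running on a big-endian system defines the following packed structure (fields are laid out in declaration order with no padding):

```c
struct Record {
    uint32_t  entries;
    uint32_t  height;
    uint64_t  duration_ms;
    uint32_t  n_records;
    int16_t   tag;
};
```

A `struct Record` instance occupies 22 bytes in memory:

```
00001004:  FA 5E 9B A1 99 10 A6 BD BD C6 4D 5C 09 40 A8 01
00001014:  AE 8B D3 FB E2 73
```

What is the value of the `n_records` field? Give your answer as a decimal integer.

2928399355

`n_records` follows `entries` (4 B), `height` (4 B), `duration_ms` (8 B), so it starts at offset 4 + 4 + 8 = 16 and occupies 4 bytes.
Bytes at offsets 16..19: AE 8B D3 FB.
In big-endian order the high byte comes first in memory.
The bytes are already most-significant first: 0xAE8BD3FB.
0xAE8BD3FB = 2928399355.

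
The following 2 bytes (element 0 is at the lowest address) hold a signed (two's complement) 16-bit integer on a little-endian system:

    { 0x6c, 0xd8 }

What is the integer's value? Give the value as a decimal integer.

Little-endian stores the least-significant byte at the lowest address.
Reassemble most-significant byte first: D8 6C → 0xD86C.
Top bit is set, so as a signed 16-bit value this is 0xD86C − 2^16 = -10132.

-10132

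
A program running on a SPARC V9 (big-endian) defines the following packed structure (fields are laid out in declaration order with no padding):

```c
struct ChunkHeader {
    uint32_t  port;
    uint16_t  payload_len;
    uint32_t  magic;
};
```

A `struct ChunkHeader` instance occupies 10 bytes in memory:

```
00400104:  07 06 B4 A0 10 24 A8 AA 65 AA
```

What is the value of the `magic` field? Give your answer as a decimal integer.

2829739434

`magic` follows `port` (4 B), `payload_len` (2 B), so it starts at offset 4 + 2 = 6 and occupies 4 bytes.
Bytes at offsets 6..9: A8 AA 65 AA.
In big-endian order the high byte comes first in memory.
The bytes are already most-significant first: 0xA8AA65AA.
0xA8AA65AA = 2829739434.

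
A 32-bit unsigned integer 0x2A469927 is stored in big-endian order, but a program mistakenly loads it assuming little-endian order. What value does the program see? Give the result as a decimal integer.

664356394

Stored big-endian, the bytes at ascending addresses are 2A 46 99 27.
Read back as little-endian, the first byte is least significant, giving 0x2799462A.
0x2799462A = 664356394.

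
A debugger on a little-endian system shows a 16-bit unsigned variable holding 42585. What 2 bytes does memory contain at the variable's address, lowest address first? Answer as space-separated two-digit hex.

42585 in hexadecimal, padded to 16 bits, is 0xA659.
Split into bytes (most-significant first): A6 59.
Little-endian: lowest address holds the least-significant byte.
So at ascending addresses the bytes are 59 A6.

59 A6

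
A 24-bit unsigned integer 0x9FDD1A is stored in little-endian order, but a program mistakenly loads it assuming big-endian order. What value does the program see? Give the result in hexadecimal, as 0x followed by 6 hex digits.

Stored little-endian, the bytes at ascending addresses are 1A DD 9F.
Read back as big-endian, the last byte is least significant, giving 0x1ADD9F.

0x1ADD9F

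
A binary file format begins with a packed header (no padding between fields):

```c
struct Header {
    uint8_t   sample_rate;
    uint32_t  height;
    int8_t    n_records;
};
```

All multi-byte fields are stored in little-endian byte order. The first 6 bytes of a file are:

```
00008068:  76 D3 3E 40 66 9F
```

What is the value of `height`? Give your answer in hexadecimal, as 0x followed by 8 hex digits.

0x66403ED3

`height` follows `sample_rate` (1 byte), so it starts at byte offset 1 and occupies 4 bytes.
Bytes at offsets 1..4: D3 3E 40 66.
Little-endian stores the least-significant byte at the lowest address.
Reassemble most-significant byte first: 66 40 3E D3 → 0x66403ED3.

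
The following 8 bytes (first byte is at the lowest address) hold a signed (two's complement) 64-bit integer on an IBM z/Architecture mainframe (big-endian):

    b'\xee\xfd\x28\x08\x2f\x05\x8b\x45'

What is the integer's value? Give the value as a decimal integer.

In big-endian order the high byte comes first in memory.
The bytes are already most-significant first: 0xEEFD28082F058B45.
Top bit is set, so as a signed 64-bit value this is 0xEEFD28082F058B45 − 2^64 = -1225779507961164987.

-1225779507961164987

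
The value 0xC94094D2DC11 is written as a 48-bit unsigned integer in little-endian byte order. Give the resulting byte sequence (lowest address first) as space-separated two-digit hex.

11 DC D2 94 40 C9

Split into bytes (most-significant first): C9 40 94 D2 DC 11.
Little-endian: lowest address holds the least-significant byte.
So at ascending addresses the bytes are 11 DC D2 94 40 C9.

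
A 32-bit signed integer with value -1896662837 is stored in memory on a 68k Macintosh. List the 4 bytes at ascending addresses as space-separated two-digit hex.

8E F3 38 CB

Two's complement of -1896662837 in 32 bits: 1896662837 = 0x710CC735; invert → 0x8EF338CA; add 1 → 0x8EF338CB.
Split into bytes (most-significant first): 8E F3 38 CB.
Big-endian stores the most-significant byte at the lowest address.
So the memory order matches the most-significant-first order: 8E F3 38 CB.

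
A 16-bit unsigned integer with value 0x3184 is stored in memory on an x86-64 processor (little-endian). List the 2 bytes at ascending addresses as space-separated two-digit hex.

Split into bytes (most-significant first): 31 84.
In little-endian order the low byte comes first in memory.
So at ascending addresses the bytes are 84 31.

84 31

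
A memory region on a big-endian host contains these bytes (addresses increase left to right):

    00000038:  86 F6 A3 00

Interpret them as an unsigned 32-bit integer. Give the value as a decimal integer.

2264310528

In big-endian order the high byte comes first in memory.
The bytes are already most-significant first: 0x86F6A300.
0x86F6A300 = 2264310528.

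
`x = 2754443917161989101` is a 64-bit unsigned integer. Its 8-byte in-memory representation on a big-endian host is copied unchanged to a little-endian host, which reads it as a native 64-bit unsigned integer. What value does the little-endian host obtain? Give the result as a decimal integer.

2754443917161989101 in 64-bit hexadecimal is 0x2639C026242D03ED.
Stored big-endian, the bytes at ascending addresses are 26 39 C0 26 24 2D 03 ED.
Read back as little-endian, the first byte is least significant, giving 0xED032D2426C03926.
0xED032D2426C03926 = 17078543845211257126.

17078543845211257126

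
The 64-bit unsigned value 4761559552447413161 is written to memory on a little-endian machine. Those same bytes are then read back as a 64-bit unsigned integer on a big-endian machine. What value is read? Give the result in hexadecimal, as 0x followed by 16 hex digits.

4761559552447413161 in 64-bit hexadecimal is 0x4214752F647EFBA9.
Stored little-endian, the bytes at ascending addresses are A9 FB 7E 64 2F 75 14 42.
Read back as big-endian, the last byte is least significant, giving 0xA9FB7E642F751442.

0xA9FB7E642F751442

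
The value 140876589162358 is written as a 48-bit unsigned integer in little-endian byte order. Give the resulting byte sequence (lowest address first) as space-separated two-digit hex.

140876589162358 in hexadecimal, padded to 48 bits, is 0x8020630DDF76.
Split into bytes (most-significant first): 80 20 63 0D DF 76.
In little-endian order the low byte comes first in memory.
So at ascending addresses the bytes are 76 DF 0D 63 20 80.

76 DF 0D 63 20 80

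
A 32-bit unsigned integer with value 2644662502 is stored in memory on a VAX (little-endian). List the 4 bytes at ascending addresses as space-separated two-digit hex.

2644662502 in hexadecimal, padded to 32 bits, is 0x9DA258E6.
Split into bytes (most-significant first): 9D A2 58 E6.
Little-endian: lowest address holds the least-significant byte.
So at ascending addresses the bytes are E6 58 A2 9D.

E6 58 A2 9D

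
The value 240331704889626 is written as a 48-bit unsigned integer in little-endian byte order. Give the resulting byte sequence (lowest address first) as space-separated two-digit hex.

1A F1 E5 95 94 DA

240331704889626 in hexadecimal, padded to 48 bits, is 0xDA9495E5F11A.
Split into bytes (most-significant first): DA 94 95 E5 F1 1A.
Little-endian stores the least-significant byte at the lowest address.
So at ascending addresses the bytes are 1A F1 E5 95 94 DA.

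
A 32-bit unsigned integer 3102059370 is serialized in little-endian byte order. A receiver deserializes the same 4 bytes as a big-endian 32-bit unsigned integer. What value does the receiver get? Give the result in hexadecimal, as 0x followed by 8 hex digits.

0x6AABE5B8

3102059370 in 32-bit hexadecimal is 0xB8E5AB6A.
Stored little-endian, the bytes at ascending addresses are 6A AB E5 B8.
Read back as big-endian, the last byte is least significant, giving 0x6AABE5B8.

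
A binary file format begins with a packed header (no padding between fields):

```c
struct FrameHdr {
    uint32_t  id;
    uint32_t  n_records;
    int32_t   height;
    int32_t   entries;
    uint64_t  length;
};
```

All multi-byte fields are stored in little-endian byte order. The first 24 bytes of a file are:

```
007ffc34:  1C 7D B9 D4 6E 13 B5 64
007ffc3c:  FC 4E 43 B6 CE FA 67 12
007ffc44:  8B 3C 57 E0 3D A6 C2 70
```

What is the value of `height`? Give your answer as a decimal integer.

-1237102852

`height` follows `id` (4 B), `n_records` (4 B), so it starts at offset 4 + 4 = 8 and occupies 4 bytes.
Bytes at offsets 8..11: FC 4E 43 B6.
Little-endian stores the least-significant byte at the lowest address.
Reassemble most-significant byte first: B6 43 4E FC → 0xB6434EFC.
Top bit is set, so as a signed 32-bit value this is 0xB6434EFC − 2^32 = -1237102852.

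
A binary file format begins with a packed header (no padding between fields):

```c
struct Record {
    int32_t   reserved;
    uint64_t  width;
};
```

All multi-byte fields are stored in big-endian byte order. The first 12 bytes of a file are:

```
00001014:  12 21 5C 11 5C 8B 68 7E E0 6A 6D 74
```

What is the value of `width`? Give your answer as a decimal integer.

`width` follows `reserved` (4 bytes), so it starts at byte offset 4 and occupies 8 bytes.
Bytes at offsets 4..11: 5C 8B 68 7E E0 6A 6D 74.
Big-endian: lowest address holds the most-significant byte.
The bytes are already most-significant first: 0x5C8B687EE06A6D74.
0x5C8B687EE06A6D74 = 6668538567392390516.

6668538567392390516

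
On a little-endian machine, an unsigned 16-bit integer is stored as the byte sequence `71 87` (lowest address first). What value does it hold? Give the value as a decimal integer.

34673

In little-endian order the low byte comes first in memory.
Reassemble most-significant byte first: 87 71 → 0x8771.
0x8771 = 34673.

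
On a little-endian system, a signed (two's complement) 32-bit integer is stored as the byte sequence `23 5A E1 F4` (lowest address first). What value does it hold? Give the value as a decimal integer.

In little-endian order the low byte comes first in memory.
Reassemble most-significant byte first: F4 E1 5A 23 → 0xF4E15A23.
Top bit is set, so as a signed 32-bit value this is 0xF4E15A23 − 2^32 = -186557917.

-186557917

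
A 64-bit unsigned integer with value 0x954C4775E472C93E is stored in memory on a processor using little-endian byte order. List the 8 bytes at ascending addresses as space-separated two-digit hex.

3E C9 72 E4 75 47 4C 95

Split into bytes (most-significant first): 95 4C 47 75 E4 72 C9 3E.
Little-endian stores the least-significant byte at the lowest address.
So at ascending addresses the bytes are 3E C9 72 E4 75 47 4C 95.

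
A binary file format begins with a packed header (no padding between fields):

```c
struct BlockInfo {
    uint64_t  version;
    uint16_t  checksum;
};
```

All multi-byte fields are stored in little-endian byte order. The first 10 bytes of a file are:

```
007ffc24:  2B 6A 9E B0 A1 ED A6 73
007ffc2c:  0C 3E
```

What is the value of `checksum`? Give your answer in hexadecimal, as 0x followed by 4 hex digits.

0x3E0C

`checksum` follows `version` (8 bytes), so it starts at byte offset 8 and occupies 2 bytes.
Bytes at offsets 8..9: 0C 3E.
In little-endian order the low byte comes first in memory.
Reassemble most-significant byte first: 3E 0C → 0x3E0C.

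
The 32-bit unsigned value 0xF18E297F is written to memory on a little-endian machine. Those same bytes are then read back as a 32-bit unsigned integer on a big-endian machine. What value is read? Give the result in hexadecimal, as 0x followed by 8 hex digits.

0x7F298EF1

Stored little-endian, the bytes at ascending addresses are 7F 29 8E F1.
Read back as big-endian, the last byte is least significant, giving 0x7F298EF1.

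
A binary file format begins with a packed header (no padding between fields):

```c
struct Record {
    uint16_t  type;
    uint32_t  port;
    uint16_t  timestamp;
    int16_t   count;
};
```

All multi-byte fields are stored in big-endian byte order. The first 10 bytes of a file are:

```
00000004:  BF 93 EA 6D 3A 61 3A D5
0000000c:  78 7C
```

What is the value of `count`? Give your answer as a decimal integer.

30844

`count` follows `type` (2 B), `port` (4 B), `timestamp` (2 B), so it starts at offset 2 + 4 + 2 = 8 and occupies 2 bytes.
Bytes at offsets 8..9: 78 7C.
Big-endian stores the most-significant byte at the lowest address.
The bytes are already most-significant first: 0x787C.
0x787C = 30844.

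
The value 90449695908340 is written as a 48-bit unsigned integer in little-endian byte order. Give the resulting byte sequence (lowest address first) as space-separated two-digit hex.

F4 A1 FE 75 43 52

90449695908340 in hexadecimal, padded to 48 bits, is 0x524375FEA1F4.
Split into bytes (most-significant first): 52 43 75 FE A1 F4.
Little-endian stores the least-significant byte at the lowest address.
So at ascending addresses the bytes are F4 A1 FE 75 43 52.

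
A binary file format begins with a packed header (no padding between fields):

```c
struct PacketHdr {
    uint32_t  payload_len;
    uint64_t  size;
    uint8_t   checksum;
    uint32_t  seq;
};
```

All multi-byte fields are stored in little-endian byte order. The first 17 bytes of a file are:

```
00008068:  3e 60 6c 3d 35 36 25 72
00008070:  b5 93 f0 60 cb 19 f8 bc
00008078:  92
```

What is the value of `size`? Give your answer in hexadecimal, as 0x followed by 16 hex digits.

0x60F093B572253635

`size` follows `payload_len` (4 bytes), so it starts at byte offset 4 and occupies 8 bytes.
Bytes at offsets 4..11: 35 36 25 72 B5 93 F0 60.
Little-endian stores the least-significant byte at the lowest address.
Reassemble most-significant byte first: 60 F0 93 B5 72 25 36 35 → 0x60F093B572253635.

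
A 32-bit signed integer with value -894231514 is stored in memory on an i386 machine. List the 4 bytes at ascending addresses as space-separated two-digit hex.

Two's complement of -894231514 in 32 bits: 894231514 = 0x354CE3DA; invert → 0xCAB31C25; add 1 → 0xCAB31C26.
Split into bytes (most-significant first): CA B3 1C 26.
In little-endian order the low byte comes first in memory.
So at ascending addresses the bytes are 26 1C B3 CA.

26 1C B3 CA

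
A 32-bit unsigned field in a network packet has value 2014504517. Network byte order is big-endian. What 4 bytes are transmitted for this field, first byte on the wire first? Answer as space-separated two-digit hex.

2014504517 in hexadecimal, padded to 32 bits, is 0x7812E645.
Split into bytes (most-significant first): 78 12 E6 45.
Big-endian stores the most-significant byte at the lowest address.
So the memory order matches the most-significant-first order: 78 12 E6 45.

78 12 E6 45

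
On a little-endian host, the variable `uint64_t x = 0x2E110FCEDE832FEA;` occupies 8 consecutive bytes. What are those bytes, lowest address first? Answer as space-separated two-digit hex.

EA 2F 83 DE CE 0F 11 2E

Split into bytes (most-significant first): 2E 11 0F CE DE 83 2F EA.
Little-endian stores the least-significant byte at the lowest address.
So at ascending addresses the bytes are EA 2F 83 DE CE 0F 11 2E.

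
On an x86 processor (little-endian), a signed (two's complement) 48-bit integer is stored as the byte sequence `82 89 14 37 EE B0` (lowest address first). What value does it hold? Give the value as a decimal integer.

Little-endian stores the least-significant byte at the lowest address.
Reassemble most-significant byte first: B0 EE 37 14 89 82 → 0xB0EE37148982.
Top bit is set, so as a signed 48-bit value this is 0xB0EE37148982 − 2^48 = -86937803912830.

-86937803912830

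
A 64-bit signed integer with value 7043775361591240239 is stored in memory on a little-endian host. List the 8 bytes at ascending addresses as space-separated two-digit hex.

2F 66 4B 31 5F 84 C0 61

7043775361591240239 in hexadecimal, padded to 64 bits, is 0x61C0845F314B662F.
Split into bytes (most-significant first): 61 C0 84 5F 31 4B 66 2F.
Little-endian stores the least-significant byte at the lowest address.
So at ascending addresses the bytes are 2F 66 4B 31 5F 84 C0 61.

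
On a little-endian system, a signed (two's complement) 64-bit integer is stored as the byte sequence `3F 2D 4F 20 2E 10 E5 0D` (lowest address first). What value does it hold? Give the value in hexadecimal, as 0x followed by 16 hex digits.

0x0DE5102E204F2D3F

In little-endian order the low byte comes first in memory.
Reassemble most-significant byte first: 0D E5 10 2E 20 4F 2D 3F → 0x0DE5102E204F2D3F.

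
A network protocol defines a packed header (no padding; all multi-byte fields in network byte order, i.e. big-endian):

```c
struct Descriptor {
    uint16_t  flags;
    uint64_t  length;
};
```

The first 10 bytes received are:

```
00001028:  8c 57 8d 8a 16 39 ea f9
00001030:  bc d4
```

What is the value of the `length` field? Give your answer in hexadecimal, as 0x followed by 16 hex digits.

`length` follows `flags` (2 bytes), so it starts at byte offset 2 and occupies 8 bytes.
Bytes at offsets 2..9: 8D 8A 16 39 EA F9 BC D4.
Big-endian stores the most-significant byte at the lowest address.
The bytes are already most-significant first: 0x8D8A1639EAF9BCD4.

0x8D8A1639EAF9BCD4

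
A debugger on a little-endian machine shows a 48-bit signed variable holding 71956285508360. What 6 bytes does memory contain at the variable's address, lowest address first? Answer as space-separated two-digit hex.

08 4B D6 A0 71 41

71956285508360 in hexadecimal, padded to 48 bits, is 0x4171A0D64B08.
Split into bytes (most-significant first): 41 71 A0 D6 4B 08.
Little-endian stores the least-significant byte at the lowest address.
So at ascending addresses the bytes are 08 4B D6 A0 71 41.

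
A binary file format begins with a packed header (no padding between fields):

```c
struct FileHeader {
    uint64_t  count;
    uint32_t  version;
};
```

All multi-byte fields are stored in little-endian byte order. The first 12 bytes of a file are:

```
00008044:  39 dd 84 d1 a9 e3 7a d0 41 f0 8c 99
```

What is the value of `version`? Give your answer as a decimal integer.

2576150593

`version` follows `count` (8 bytes), so it starts at byte offset 8 and occupies 4 bytes.
Bytes at offsets 8..11: 41 F0 8C 99.
Little-endian: lowest address holds the least-significant byte.
Reassemble most-significant byte first: 99 8C F0 41 → 0x998CF041.
0x998CF041 = 2576150593.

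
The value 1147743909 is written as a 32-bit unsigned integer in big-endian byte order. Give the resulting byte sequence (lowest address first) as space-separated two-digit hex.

1147743909 in hexadecimal, padded to 32 bits, is 0x44692EA5.
Split into bytes (most-significant first): 44 69 2E A5.
Big-endian stores the most-significant byte at the lowest address.
So the memory order matches the most-significant-first order: 44 69 2E A5.

44 69 2E A5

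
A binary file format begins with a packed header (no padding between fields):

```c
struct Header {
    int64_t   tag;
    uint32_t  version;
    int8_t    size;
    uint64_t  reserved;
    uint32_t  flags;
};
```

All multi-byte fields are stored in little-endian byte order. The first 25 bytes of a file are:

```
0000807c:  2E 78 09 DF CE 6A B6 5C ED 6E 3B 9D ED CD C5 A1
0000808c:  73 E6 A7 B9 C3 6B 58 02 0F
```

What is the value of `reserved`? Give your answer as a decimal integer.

`reserved` follows `tag` (8 B), `version` (4 B), `size` (1 B), so it starts at offset 8 + 4 + 1 = 13 and occupies 8 bytes.
Bytes at offsets 13..20: CD C5 A1 73 E6 A7 B9 C3.
Little-endian: lowest address holds the least-significant byte.
Reassemble most-significant byte first: C3 B9 A7 E6 73 A1 C5 CD → 0xC3B9A7E673A1C5CD.
0xC3B9A7E673A1C5CD = 14103488316311717325.

14103488316311717325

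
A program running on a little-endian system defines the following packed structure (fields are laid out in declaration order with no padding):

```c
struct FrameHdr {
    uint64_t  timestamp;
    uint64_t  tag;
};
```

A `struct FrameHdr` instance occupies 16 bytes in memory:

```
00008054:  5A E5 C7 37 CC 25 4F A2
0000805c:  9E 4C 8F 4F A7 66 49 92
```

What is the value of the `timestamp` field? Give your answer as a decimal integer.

`timestamp` is the first field, at byte offset 0, occupying 8 bytes.
Bytes at offsets 0..7: 5A E5 C7 37 CC 25 4F A2.
Little-endian: lowest address holds the least-significant byte.
Reassemble most-significant byte first: A2 4F 25 CC 37 C7 E5 5A → 0xA24F25CC37C7E55A.
0xA24F25CC37C7E55A = 11695608316343870810.

11695608316343870810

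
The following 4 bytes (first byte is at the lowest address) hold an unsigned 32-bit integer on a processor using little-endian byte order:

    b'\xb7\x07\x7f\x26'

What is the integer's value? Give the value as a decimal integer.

Little-endian: lowest address holds the least-significant byte.
Reassemble most-significant byte first: 26 7F 07 B7 → 0x267F07B7.
0x267F07B7 = 645859255.

645859255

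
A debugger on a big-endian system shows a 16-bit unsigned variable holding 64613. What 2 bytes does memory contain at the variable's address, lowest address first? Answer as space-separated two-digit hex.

64613 in hexadecimal, padded to 16 bits, is 0xFC65.
Split into bytes (most-significant first): FC 65.
In big-endian order the high byte comes first in memory.
So the memory order matches the most-significant-first order: FC 65.

FC 65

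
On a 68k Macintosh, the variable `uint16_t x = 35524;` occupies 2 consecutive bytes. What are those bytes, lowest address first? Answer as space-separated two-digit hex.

35524 in hexadecimal, padded to 16 bits, is 0x8AC4.
Split into bytes (most-significant first): 8A C4.
In big-endian order the high byte comes first in memory.
So the memory order matches the most-significant-first order: 8A C4.

8A C4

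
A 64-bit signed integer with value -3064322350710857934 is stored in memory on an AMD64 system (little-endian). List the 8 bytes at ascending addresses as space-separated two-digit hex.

Two's complement of -3064322350710857934 in 64 bits: 3064322350710857934 = 0x2A86A8F1476920CE; invert → 0xD579570EB896DF31; add 1 → 0xD579570EB896DF32.
Split into bytes (most-significant first): D5 79 57 0E B8 96 DF 32.
In little-endian order the low byte comes first in memory.
So at ascending addresses the bytes are 32 DF 96 B8 0E 57 79 D5.

32 DF 96 B8 0E 57 79 D5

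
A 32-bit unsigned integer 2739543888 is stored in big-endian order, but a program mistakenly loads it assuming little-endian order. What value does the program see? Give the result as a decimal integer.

2739543888 in 32-bit hexadecimal is 0xA34A1F50.
Stored big-endian, the bytes at ascending addresses are A3 4A 1F 50.
Read back as little-endian, the first byte is least significant, giving 0x501F4AA3.
0x501F4AA3 = 1344228003.

1344228003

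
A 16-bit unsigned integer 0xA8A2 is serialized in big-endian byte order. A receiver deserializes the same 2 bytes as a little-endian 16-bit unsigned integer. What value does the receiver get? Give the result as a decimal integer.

Stored big-endian, the bytes at ascending addresses are A8 A2.
Read back as little-endian, the first byte is least significant, giving 0xA2A8.
0xA2A8 = 41640.

41640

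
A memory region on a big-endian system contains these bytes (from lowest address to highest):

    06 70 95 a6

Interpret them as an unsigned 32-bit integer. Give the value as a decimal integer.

108041638

In big-endian order the high byte comes first in memory.
The bytes are already most-significant first: 0x067095A6.
0x067095A6 = 108041638.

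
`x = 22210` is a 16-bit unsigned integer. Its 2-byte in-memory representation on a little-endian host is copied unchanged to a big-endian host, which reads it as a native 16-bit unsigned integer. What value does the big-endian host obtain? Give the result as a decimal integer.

22210 in 16-bit hexadecimal is 0x56C2.
Stored little-endian, the bytes at ascending addresses are C2 56.
Read back as big-endian, the last byte is least significant, giving 0xC256.
0xC256 = 49750.

49750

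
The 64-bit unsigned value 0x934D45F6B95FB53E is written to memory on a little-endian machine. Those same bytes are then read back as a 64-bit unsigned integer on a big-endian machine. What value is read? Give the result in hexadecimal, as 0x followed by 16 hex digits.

0x3EB55FB9F6454D93

Stored little-endian, the bytes at ascending addresses are 3E B5 5F B9 F6 45 4D 93.
Read back as big-endian, the last byte is least significant, giving 0x3EB55FB9F6454D93.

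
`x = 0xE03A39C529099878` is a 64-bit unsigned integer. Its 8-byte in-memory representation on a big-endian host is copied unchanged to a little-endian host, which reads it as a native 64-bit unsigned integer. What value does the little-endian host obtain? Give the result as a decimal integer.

Stored big-endian, the bytes at ascending addresses are E0 3A 39 C5 29 09 98 78.
Read back as little-endian, the first byte is least significant, giving 0x78980929C5393AE0.
0x78980929C5393AE0 = 8689705556018543328.

8689705556018543328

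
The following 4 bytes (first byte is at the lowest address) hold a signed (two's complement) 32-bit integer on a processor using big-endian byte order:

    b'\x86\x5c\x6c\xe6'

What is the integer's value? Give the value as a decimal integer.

Big-endian stores the most-significant byte at the lowest address.
The bytes are already most-significant first: 0x865C6CE6.
Top bit is set, so as a signed 32-bit value this is 0x865C6CE6 − 2^32 = -2040763162.

-2040763162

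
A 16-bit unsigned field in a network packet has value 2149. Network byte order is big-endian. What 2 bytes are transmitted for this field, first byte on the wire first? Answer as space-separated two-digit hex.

2149 in hexadecimal, padded to 16 bits, is 0x0865.
Split into bytes (most-significant first): 08 65.
Big-endian: lowest address holds the most-significant byte.
So the memory order matches the most-significant-first order: 08 65.

08 65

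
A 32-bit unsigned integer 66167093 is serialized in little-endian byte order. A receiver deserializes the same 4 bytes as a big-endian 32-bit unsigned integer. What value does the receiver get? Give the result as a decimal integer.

899805443

66167093 in 32-bit hexadecimal is 0x03F1A135.
Stored little-endian, the bytes at ascending addresses are 35 A1 F1 03.
Read back as big-endian, the last byte is least significant, giving 0x35A1F103.
0x35A1F103 = 899805443.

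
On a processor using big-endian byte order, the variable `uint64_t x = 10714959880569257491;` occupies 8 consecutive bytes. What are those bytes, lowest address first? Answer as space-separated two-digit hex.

94 B3 2F 3D B7 E4 7E 13

10714959880569257491 in hexadecimal, padded to 64 bits, is 0x94B32F3DB7E47E13.
Split into bytes (most-significant first): 94 B3 2F 3D B7 E4 7E 13.
Big-endian: lowest address holds the most-significant byte.
So the memory order matches the most-significant-first order: 94 B3 2F 3D B7 E4 7E 13.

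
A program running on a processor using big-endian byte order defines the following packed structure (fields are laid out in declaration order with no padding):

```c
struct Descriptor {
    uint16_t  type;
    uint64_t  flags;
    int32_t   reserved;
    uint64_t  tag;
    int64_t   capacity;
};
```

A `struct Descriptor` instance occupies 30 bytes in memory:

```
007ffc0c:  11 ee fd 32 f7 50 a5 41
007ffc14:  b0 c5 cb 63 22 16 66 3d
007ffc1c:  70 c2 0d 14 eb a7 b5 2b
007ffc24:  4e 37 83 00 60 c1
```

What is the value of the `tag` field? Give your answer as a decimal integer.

7367168544193440679

`tag` follows `type` (2 B), `flags` (8 B), `reserved` (4 B), so it starts at offset 2 + 8 + 4 = 14 and occupies 8 bytes.
Bytes at offsets 14..21: 66 3D 70 C2 0D 14 EB A7.
Big-endian stores the most-significant byte at the lowest address.
The bytes are already most-significant first: 0x663D70C20D14EBA7.
0x663D70C20D14EBA7 = 7367168544193440679.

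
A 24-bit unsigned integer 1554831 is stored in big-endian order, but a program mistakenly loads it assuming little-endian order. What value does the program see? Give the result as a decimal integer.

9419031

1554831 in 24-bit hexadecimal is 0x17B98F.
Stored big-endian, the bytes at ascending addresses are 17 B9 8F.
Read back as little-endian, the first byte is least significant, giving 0x8FB917.
0x8FB917 = 9419031.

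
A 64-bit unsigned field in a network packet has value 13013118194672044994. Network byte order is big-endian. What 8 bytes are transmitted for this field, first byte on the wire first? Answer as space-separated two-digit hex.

B4 97 E2 0D 35 99 8B C2

13013118194672044994 in hexadecimal, padded to 64 bits, is 0xB497E20D35998BC2.
Split into bytes (most-significant first): B4 97 E2 0D 35 99 8B C2.
In big-endian order the high byte comes first in memory.
So the memory order matches the most-significant-first order: B4 97 E2 0D 35 99 8B C2.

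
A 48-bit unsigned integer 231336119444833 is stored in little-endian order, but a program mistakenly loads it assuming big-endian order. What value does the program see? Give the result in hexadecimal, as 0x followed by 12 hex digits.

0x6125392366D2

231336119444833 in 48-bit hexadecimal is 0xD26623392561.
Stored little-endian, the bytes at ascending addresses are 61 25 39 23 66 D2.
Read back as big-endian, the last byte is least significant, giving 0x6125392366D2.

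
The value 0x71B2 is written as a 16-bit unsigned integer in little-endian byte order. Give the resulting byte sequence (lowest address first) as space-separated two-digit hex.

B2 71

Split into bytes (most-significant first): 71 B2.
Little-endian: lowest address holds the least-significant byte.
So at ascending addresses the bytes are B2 71.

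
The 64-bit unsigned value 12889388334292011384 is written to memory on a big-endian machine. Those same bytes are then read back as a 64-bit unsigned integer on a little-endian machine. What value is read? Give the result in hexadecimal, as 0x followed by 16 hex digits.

0x78098A2D664EE0B2

12889388334292011384 in 64-bit hexadecimal is 0xB2E04E662D8A0978.
Stored big-endian, the bytes at ascending addresses are B2 E0 4E 66 2D 8A 09 78.
Read back as little-endian, the first byte is least significant, giving 0x78098A2D664EE0B2.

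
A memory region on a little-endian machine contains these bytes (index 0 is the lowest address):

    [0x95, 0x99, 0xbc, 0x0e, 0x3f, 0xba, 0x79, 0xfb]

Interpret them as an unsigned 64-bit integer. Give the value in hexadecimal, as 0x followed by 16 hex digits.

0xFB79BA3F0EBC9995

In little-endian order the low byte comes first in memory.
Reassemble most-significant byte first: FB 79 BA 3F 0E BC 99 95 → 0xFB79BA3F0EBC9995.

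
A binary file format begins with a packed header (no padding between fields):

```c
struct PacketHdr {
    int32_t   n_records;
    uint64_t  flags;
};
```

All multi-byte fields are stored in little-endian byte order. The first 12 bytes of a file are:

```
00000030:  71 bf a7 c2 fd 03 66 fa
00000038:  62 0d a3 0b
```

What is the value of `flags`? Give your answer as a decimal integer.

838528674379990013

`flags` follows `n_records` (4 bytes), so it starts at byte offset 4 and occupies 8 bytes.
Bytes at offsets 4..11: FD 03 66 FA 62 0D A3 0B.
In little-endian order the low byte comes first in memory.
Reassemble most-significant byte first: 0B A3 0D 62 FA 66 03 FD → 0x0BA30D62FA6603FD.
0x0BA30D62FA6603FD = 838528674379990013.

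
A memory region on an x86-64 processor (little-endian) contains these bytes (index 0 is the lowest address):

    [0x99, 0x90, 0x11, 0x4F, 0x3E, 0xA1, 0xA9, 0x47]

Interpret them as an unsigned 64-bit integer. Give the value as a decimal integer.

Little-endian stores the least-significant byte at the lowest address.
Reassemble most-significant byte first: 47 A9 A1 3E 4F 11 90 99 → 0x47A9A13E4F119099.
0x47A9A13E4F119099 = 5163835736743579801.

5163835736743579801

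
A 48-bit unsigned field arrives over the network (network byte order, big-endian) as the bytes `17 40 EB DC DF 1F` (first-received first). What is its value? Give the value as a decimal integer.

Big-endian stores the most-significant byte at the lowest address.
The bytes are already most-significant first: 0x1740EBDCDF1F.
0x1740EBDCDF1F = 25567602466591.

25567602466591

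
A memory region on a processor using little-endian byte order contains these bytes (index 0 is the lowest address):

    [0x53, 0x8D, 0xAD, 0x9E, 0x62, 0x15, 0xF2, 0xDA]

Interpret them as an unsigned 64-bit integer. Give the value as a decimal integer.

15776695957945421139

Little-endian stores the least-significant byte at the lowest address.
Reassemble most-significant byte first: DA F2 15 62 9E AD 8D 53 → 0xDAF215629EAD8D53.
0xDAF215629EAD8D53 = 15776695957945421139.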